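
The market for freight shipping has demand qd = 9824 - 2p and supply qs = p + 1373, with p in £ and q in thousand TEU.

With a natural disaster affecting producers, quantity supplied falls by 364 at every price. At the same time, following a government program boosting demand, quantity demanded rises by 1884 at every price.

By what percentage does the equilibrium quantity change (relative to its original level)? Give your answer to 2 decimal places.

Initially, 9824 - 2p = p + 1373, so 8451 = 3p and p = 2817, q = 4190.
After the shift, demand is qd = 11708 - 2p and supply is qs = p + 1009.
Equate the new curves: 11708 - 2p = p + 1009, giving 10699 = 3p, p = 10699/3 ≈ 3566.3333, q = 13726/3 ≈ 4575.3333.
%Δq = (4575.3333 − 4190) / 4190 × 100 = +9.20%.

+9.20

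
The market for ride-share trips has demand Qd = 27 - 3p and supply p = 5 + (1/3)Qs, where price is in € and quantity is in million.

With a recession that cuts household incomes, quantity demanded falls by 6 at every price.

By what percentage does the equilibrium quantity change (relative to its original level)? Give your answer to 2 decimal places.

-50.00

Solve the original market: 27 - 3p = 3p - 15, hence p = 7 and Q = 6.
The shock moves the curves to Qd = 21 - 3p and Qs = 3p - 15.
Clearing the new market: 21 - 3p = 3p - 15, so p = 6 and Q = 3.
%ΔQ = (3 − 6) / 6 × 100 = -50.00%.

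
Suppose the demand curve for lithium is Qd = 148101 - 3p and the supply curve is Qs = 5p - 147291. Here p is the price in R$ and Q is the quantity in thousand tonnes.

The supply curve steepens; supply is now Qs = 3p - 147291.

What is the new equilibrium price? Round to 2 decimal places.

Solve the original market: 148101 - 3p = 5p - 147291, hence p = 36924 and Q = 37329.
The shock moves the curves to Qd = 148101 - 3p and Qs = 3p - 147291.
Clearing the new market: 148101 - 3p = 3p - 147291, so p = 49232 and Q = 405.

49232.00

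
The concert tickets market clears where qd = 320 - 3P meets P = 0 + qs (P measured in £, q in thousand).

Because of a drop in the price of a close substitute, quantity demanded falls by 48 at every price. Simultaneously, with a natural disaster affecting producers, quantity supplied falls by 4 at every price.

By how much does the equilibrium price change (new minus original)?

-11

Solve the original market: 320 - 3P = P, hence P = 80 and q = 80.
The new curves are qd = 272 - 3P (demand) and qs = P - 4 (supply).
Equate the new curves: 272 - 3P = P - 4, giving 276 = 4P, P = 69, q = 65.
ΔP = 69 − 80 = -11.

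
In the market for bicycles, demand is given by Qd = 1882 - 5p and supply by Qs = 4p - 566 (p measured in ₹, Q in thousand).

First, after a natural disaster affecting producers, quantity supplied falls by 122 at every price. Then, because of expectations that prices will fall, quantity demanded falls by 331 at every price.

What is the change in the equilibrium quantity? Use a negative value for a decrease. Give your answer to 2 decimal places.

-214.89

Solve the original market: 1882 - 5p = 4p - 566, hence p = 272 and Q = 522.
With the change applied: demand Qd = 1551 - 5p, supply Qs = 4p - 688.
Equate the new curves: 1551 - 5p = 4p - 688, giving 2239 = 9p, p = 2239/9 ≈ 248.7778, Q = 2764/9 ≈ 307.1111.
ΔQ = 307.1111 − 522 = -214.89.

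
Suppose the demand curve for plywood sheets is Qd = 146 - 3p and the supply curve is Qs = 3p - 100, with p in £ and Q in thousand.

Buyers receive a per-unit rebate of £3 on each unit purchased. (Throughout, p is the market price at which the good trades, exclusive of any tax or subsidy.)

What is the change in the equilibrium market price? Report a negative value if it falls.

+1.5

Original equilibrium: 146 - 3p = 3p - 100 gives 246 = 6p, so p = 41 and Q = 23.
Since buyers' out-of-pocket price is the market price minus the rebate, the effective demand curve becomes Qd = 155 - 3p.
Equate the new curves: 155 - 3p = 3p - 100, giving 255 = 6p, p = 42.5, Q = 27.5.
Δp = 42.5 − 41 = +1.5.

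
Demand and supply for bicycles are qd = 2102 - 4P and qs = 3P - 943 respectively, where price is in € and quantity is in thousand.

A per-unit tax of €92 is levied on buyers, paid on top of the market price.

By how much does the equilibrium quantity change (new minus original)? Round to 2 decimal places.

-157.71

Original equilibrium: 2102 - 4P = 3P - 943 gives 3045 = 7P, so P = 435 and q = 362.
Since buyers pay the price plus the tax, the effective demand curve becomes qd = 1734 - 4P.
Setting them equal: 1734 - 4P = 3P - 943 → 2677 = 7P, so P = 2677/7 ≈ 382.4286 and q = 1430/7 ≈ 204.2857.
Δq = 204.2857 − 362 = -157.71.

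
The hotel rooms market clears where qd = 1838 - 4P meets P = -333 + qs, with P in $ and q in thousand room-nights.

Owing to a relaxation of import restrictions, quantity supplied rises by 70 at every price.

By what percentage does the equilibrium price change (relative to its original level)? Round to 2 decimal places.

Solve the original market: 1838 - 4P = P + 333, hence P = 301 and q = 634.
The shock moves the curves to qd = 1838 - 4P and qs = P + 403.
New equilibrium: 1838 - 4P = P + 403 ⇒ 1435 = 5P ⇒ P = 287, q = 690.
%ΔP = (287 − 301) / 301 × 100 = -4.65%.

-4.65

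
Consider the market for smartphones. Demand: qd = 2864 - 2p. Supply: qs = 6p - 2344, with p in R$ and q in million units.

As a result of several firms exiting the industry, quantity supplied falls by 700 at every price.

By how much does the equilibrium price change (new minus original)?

+87.5

Before the shock: 2864 - 2p = 6p - 2344 ⇒ 5208 = 8p ⇒ p = 651, q = 1562.
The shock moves the curves to qd = 2864 - 2p and qs = 6p - 3044.
Clearing the new market: 2864 - 2p = 6p - 3044, so p = 738.5 and q = 1387.
Δp = 738.5 − 651 = +87.5.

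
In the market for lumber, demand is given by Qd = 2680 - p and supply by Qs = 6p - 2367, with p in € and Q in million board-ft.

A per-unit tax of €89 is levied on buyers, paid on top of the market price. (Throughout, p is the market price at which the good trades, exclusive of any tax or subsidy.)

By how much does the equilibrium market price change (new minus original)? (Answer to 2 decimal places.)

Initially, 2680 - p = 6p - 2367, so 5047 = 7p and p = 721, Q = 1959.
Since buyers pay the price plus the tax, the effective demand curve becomes Qd = 2591 - p.
New equilibrium: 2591 - p = 6p - 2367 ⇒ 4958 = 7p ⇒ p = 4958/7 ≈ 708.2857, Q = 13179/7 ≈ 1882.7143.
Δp = 708.2857 − 721 = -12.71.

-12.71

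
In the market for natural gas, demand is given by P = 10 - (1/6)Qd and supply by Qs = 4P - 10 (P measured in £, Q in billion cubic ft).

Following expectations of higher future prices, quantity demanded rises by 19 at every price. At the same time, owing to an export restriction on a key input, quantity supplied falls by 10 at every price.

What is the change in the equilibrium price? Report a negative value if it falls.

Solve the original market: 60 - 6P = 4P - 10, hence P = 7 and Q = 18.
After the shift, demand is Qd = 79 - 6P and supply is Qs = 4P - 20.
New equilibrium: 79 - 6P = 4P - 20 ⇒ 99 = 10P ⇒ P = 9.9, Q = 19.6.
ΔP = 9.9 − 7 = +2.9.

+2.9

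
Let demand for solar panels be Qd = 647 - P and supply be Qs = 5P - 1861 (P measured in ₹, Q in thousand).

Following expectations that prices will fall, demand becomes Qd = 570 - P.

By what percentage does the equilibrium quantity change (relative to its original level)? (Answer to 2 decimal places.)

Before the shock: 647 - P = 5P - 1861 ⇒ 2508 = 6P ⇒ P = 418, Q = 229.
The shock moves the curves to Qd = 570 - P and Qs = 5P - 1861.
Equate the new curves: 570 - P = 5P - 1861, giving 2431 = 6P, P = 2431/6 ≈ 405.1667, Q = 989/6 ≈ 164.8333.
%ΔQ = (164.8333 − 229) / 229 × 100 = -28.02%.

-28.02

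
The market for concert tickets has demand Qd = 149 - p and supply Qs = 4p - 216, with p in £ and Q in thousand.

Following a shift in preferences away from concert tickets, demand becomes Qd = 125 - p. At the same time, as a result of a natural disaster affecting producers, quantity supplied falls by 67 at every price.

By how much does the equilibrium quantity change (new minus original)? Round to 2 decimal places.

-32.60

Solve the original market: 149 - p = 4p - 216, hence p = 73 and Q = 76.
The new curves are Qd = 125 - p (demand) and Qs = 4p - 283 (supply).
New equilibrium: 125 - p = 4p - 283 ⇒ 408 = 5p ⇒ p = 81.6, Q = 43.4.
ΔQ = 43.4 − 76 = -32.60.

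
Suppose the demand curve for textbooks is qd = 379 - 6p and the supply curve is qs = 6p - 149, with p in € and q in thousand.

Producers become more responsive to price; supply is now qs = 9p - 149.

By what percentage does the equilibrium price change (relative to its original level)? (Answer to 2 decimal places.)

-20.00

Original equilibrium: 379 - 6p = 6p - 149 gives 528 = 12p, so p = 44 and q = 115.
The shock moves the curves to qd = 379 - 6p and qs = 9p - 149.
New equilibrium: 379 - 6p = 9p - 149 ⇒ 528 = 15p ⇒ p = 35.2, q = 167.8.
%Δp = (35.2 − 44) / 44 × 100 = -20.00%.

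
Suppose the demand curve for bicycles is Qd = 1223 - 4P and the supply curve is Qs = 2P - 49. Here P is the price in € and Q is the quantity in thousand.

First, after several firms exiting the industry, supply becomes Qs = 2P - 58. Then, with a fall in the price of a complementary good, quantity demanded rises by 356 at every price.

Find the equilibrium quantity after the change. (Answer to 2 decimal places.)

487.67

Solve the original market: 1223 - 4P = 2P - 49, hence P = 212 and Q = 375.
The new curves are Qd = 1579 - 4P (demand) and Qs = 2P - 58 (supply).
Clearing the new market: 1579 - 4P = 2P - 58, so P = 1637/6 ≈ 272.8333 and Q = 1463/3 ≈ 487.6667.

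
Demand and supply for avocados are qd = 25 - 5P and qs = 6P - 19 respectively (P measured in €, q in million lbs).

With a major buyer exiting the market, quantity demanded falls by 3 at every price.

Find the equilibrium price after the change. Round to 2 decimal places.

3.73

Original equilibrium: 25 - 5P = 6P - 19 gives 44 = 11P, so P = 4 and q = 5.
After the shift, demand is qd = 22 - 5P and supply is qs = 6P - 19.
New equilibrium: 22 - 5P = 6P - 19 ⇒ 41 = 11P ⇒ P = 41/11 ≈ 3.7273, q = 37/11 ≈ 3.3636.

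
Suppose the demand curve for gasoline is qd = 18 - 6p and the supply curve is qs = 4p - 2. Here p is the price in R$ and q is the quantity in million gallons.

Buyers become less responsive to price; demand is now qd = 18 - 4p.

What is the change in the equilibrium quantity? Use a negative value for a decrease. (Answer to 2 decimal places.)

Initially, 18 - 6p = 4p - 2, so 20 = 10p and p = 2, q = 6.
With the change applied: demand qd = 18 - 4p, supply qs = 4p - 2.
New equilibrium: 18 - 4p = 4p - 2 ⇒ 20 = 8p ⇒ p = 2.5, q = 8.
Δq = 8 − 6 = +2.00.

+2.00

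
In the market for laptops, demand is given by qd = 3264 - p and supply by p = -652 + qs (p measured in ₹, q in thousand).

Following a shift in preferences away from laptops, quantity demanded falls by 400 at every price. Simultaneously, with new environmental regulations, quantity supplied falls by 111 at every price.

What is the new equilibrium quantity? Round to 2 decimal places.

Before the shock: 3264 - p = p + 652 ⇒ 2612 = 2p ⇒ p = 1306, q = 1958.
After the shift, demand is qd = 2864 - p and supply is qs = p + 541.
Equate the new curves: 2864 - p = p + 541, giving 2323 = 2p, p = 1161.5, q = 1702.5.

1702.50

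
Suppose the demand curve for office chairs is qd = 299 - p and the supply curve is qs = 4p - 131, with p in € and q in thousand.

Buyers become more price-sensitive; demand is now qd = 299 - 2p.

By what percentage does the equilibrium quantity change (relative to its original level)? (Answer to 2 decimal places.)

-26.92

Initially, 299 - p = 4p - 131, so 430 = 5p and p = 86, q = 213.
After the shift, demand is qd = 299 - 2p and supply is qs = 4p - 131.
Equate the new curves: 299 - 2p = 4p - 131, giving 430 = 6p, p = 215/3 ≈ 71.6667, q = 467/3 ≈ 155.6667.
%Δq = (155.6667 − 213) / 213 × 100 = -26.92%.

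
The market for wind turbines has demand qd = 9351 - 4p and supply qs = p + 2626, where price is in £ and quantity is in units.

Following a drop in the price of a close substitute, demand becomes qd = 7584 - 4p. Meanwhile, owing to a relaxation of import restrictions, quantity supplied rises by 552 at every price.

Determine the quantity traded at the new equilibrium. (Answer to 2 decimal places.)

Initially, 9351 - 4p = p + 2626, so 6725 = 5p and p = 1345, q = 3971.
With the change applied: demand qd = 7584 - 4p, supply qs = p + 3178.
New equilibrium: 7584 - 4p = p + 3178 ⇒ 4406 = 5p ⇒ p = 881.2, q = 4059.2.

4059.20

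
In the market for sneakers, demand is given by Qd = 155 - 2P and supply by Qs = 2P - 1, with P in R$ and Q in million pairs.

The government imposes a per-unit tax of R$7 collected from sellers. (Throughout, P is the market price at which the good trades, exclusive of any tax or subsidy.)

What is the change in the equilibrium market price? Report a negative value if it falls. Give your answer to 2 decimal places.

Before the shock: 155 - 2P = 2P - 1 ⇒ 156 = 4P ⇒ P = 39, Q = 77.
Since sellers keep the price net of the tax, the effective supply curve becomes Qs = 2P - 15.
Clearing the new market: 155 - 2P = 2P - 15, so P = 42.5 and Q = 70.
ΔP = 42.5 − 39 = +3.50.

+3.50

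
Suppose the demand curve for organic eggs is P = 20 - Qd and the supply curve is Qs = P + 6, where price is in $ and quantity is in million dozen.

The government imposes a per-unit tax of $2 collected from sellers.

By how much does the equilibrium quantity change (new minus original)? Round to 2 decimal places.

-1.00

Before the shock: 20 - P = P + 6 ⇒ 14 = 2P ⇒ P = 7, Q = 13.
Since sellers keep the price net of the tax, the effective supply curve becomes Qs = P + 4.
Equate the new curves: 20 - P = P + 4, giving 16 = 2P, P = 8, Q = 12.
ΔQ = 12 − 13 = -1.00.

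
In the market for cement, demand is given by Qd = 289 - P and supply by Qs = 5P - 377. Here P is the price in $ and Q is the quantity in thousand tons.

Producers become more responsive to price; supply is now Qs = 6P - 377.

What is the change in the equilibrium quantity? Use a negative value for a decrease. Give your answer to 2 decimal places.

+15.86

Before the shock: 289 - P = 5P - 377 ⇒ 666 = 6P ⇒ P = 111, Q = 178.
The new curves are Qd = 289 - P (demand) and Qs = 6P - 377 (supply).
Clearing the new market: 289 - P = 6P - 377, so P = 666/7 ≈ 95.1429 and Q = 1357/7 ≈ 193.8571.
ΔQ = 193.8571 − 178 = +15.86.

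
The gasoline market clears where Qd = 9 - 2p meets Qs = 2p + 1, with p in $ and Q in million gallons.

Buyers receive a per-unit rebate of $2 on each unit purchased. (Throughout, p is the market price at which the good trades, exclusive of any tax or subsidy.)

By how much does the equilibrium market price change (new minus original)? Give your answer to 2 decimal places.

+1.00

Solve the original market: 9 - 2p = 2p + 1, hence p = 2 and Q = 5.
Since buyers' out-of-pocket price is the market price minus the rebate, the effective demand curve becomes Qd = 13 - 2p.
Setting them equal: 13 - 2p = 2p + 1 → 12 = 4p, so p = 3 and Q = 7.
Δp = 3 − 2 = +1.00.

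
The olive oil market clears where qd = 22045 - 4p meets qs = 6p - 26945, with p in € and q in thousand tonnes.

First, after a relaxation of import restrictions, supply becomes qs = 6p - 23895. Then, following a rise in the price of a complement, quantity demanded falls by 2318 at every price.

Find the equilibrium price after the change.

Original equilibrium: 22045 - 4p = 6p - 26945 gives 48990 = 10p, so p = 4899 and q = 2449.
After the shift, demand is qd = 19727 - 4p and supply is qs = 6p - 23895.
Equate the new curves: 19727 - 4p = 6p - 23895, giving 43622 = 10p, p = 4362.2, q = 2278.2.

4362.2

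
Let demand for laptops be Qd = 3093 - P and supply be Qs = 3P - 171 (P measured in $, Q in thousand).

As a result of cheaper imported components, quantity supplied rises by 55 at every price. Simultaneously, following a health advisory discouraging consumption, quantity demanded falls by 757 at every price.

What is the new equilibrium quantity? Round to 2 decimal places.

1723.00

Solve the original market: 3093 - P = 3P - 171, hence P = 816 and Q = 2277.
After the shift, demand is Qd = 2336 - P and supply is Qs = 3P - 116.
Equate the new curves: 2336 - P = 3P - 116, giving 2452 = 4P, P = 613, Q = 1723.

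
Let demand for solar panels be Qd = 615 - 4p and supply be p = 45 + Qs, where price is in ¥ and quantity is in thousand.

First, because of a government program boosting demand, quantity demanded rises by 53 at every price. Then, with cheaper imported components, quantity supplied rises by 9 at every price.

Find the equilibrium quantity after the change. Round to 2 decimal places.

104.80

Original equilibrium: 615 - 4p = p - 45 gives 660 = 5p, so p = 132 and Q = 87.
The shock moves the curves to Qd = 668 - 4p and Qs = p - 36.
Setting them equal: 668 - 4p = p - 36 → 704 = 5p, so p = 140.8 and Q = 104.8.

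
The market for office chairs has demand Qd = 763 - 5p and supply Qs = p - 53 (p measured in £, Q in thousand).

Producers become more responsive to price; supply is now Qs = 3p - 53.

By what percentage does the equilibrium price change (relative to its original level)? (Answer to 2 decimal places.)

-25.00

Initially, 763 - 5p = p - 53, so 816 = 6p and p = 136, Q = 83.
The new curves are Qd = 763 - 5p (demand) and Qs = 3p - 53 (supply).
New equilibrium: 763 - 5p = 3p - 53 ⇒ 816 = 8p ⇒ p = 102, Q = 253.
%Δp = (102 − 136) / 136 × 100 = -25.00%.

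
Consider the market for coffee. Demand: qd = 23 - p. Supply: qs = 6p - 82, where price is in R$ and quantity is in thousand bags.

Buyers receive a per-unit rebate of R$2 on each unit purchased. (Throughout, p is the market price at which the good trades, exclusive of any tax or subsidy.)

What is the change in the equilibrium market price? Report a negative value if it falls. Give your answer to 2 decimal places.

+0.29

Solve the original market: 23 - p = 6p - 82, hence p = 15 and q = 8.
Since buyers' out-of-pocket price is the market price minus the rebate, the effective demand curve becomes qd = 25 - p.
Clearing the new market: 25 - p = 6p - 82, so p = 107/7 ≈ 15.2857 and q = 68/7 ≈ 9.7143.
Δp = 15.2857 − 15 = +0.29.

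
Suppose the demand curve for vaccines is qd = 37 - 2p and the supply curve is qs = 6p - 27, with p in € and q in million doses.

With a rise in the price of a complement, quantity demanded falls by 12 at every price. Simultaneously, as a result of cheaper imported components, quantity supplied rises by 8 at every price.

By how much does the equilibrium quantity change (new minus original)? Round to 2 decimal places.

-7.00

Initially, 37 - 2p = 6p - 27, so 64 = 8p and p = 8, q = 21.
With the change applied: demand qd = 25 - 2p, supply qs = 6p - 19.
New equilibrium: 25 - 2p = 6p - 19 ⇒ 44 = 8p ⇒ p = 5.5, q = 14.
Δq = 14 − 21 = -7.00.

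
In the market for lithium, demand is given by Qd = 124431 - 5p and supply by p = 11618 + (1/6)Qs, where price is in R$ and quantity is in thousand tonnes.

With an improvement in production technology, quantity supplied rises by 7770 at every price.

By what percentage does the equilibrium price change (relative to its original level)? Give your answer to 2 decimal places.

Original equilibrium: 124431 - 5p = 6p - 69708 gives 194139 = 11p, so p = 17649 and Q = 36186.
The shock moves the curves to Qd = 124431 - 5p and Qs = 6p - 61938.
New equilibrium: 124431 - 5p = 6p - 61938 ⇒ 186369 = 11p ⇒ p = 186369/11 ≈ 16942.6364, Q = 436896/11 ≈ 39717.8182.
%Δp = (16942.6364 − 17649) / 17649 × 100 = -4.00%.

-4.00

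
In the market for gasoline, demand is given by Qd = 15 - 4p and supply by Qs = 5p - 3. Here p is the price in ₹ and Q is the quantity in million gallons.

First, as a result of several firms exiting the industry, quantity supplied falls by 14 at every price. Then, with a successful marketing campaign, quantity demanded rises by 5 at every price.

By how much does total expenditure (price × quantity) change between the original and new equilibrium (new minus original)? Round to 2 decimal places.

+0.62

Original equilibrium: 15 - 4p = 5p - 3 gives 18 = 9p, so p = 2 and Q = 7.
With the change applied: demand Qd = 20 - 4p, supply Qs = 5p - 17.
New equilibrium: 20 - 4p = 5p - 17 ⇒ 37 = 9p ⇒ p = 37/9 ≈ 4.1111, Q = 32/9 ≈ 3.5556.
Expenditure moves from 2×7 = 14 to 4.1111×3.5556 = 14.6173; change = +0.62.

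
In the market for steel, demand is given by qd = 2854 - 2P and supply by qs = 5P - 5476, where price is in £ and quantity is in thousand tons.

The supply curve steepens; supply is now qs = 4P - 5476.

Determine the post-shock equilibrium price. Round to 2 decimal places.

1388.33

Solve the original market: 2854 - 2P = 5P - 5476, hence P = 1190 and q = 474.
With the change applied: demand qd = 2854 - 2P, supply qs = 4P - 5476.
Equate the new curves: 2854 - 2P = 4P - 5476, giving 8330 = 6P, P = 4165/3 ≈ 1388.3333, q = 232/3 ≈ 77.3333.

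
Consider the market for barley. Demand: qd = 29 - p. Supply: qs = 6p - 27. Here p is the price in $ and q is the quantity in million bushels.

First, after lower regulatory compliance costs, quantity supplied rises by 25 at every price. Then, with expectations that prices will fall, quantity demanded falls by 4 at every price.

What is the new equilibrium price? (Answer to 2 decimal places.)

3.86

Original equilibrium: 29 - p = 6p - 27 gives 56 = 7p, so p = 8 and q = 21.
After the shift, demand is qd = 25 - p and supply is qs = 6p - 2.
Equate the new curves: 25 - p = 6p - 2, giving 27 = 7p, p = 27/7 ≈ 3.8571, q = 148/7 ≈ 21.1429.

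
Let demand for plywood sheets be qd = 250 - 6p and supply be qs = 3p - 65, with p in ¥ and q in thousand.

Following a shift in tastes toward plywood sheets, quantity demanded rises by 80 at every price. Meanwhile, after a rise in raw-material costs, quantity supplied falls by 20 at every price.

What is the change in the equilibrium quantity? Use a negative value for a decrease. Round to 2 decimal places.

Initially, 250 - 6p = 3p - 65, so 315 = 9p and p = 35, q = 40.
With the change applied: demand qd = 330 - 6p, supply qs = 3p - 85.
Clearing the new market: 330 - 6p = 3p - 85, so p = 415/9 ≈ 46.1111 and q = 160/3 ≈ 53.3333.
Δq = 53.3333 − 40 = +13.33.

+13.33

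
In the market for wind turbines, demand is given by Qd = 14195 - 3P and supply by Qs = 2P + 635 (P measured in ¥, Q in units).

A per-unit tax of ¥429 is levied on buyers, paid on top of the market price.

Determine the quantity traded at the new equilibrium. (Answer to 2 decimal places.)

Before the shock: 14195 - 3P = 2P + 635 ⇒ 13560 = 5P ⇒ P = 2712, Q = 6059.
Since buyers pay the price plus the tax, the effective demand curve becomes Qd = 12908 - 3P.
Clearing the new market: 12908 - 3P = 2P + 635, so P = 2454.6 and Q = 5544.2.

5544.20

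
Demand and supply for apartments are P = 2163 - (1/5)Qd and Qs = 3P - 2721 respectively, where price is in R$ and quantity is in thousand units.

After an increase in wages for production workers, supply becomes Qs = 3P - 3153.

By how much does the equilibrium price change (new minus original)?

+54

Original equilibrium: 10815 - 5P = 3P - 2721 gives 13536 = 8P, so P = 1692 and Q = 2355.
The shock moves the curves to Qd = 10815 - 5P and Qs = 3P - 3153.
New equilibrium: 10815 - 5P = 3P - 3153 ⇒ 13968 = 8P ⇒ P = 1746, Q = 2085.
ΔP = 1746 − 1692 = +54.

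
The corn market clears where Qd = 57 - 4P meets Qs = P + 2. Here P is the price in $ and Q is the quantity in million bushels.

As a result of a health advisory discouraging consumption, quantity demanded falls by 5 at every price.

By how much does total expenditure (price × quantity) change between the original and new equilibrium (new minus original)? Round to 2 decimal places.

Before the shock: 57 - 4P = P + 2 ⇒ 55 = 5P ⇒ P = 11, Q = 13.
After the shift, demand is Qd = 52 - 4P and supply is Qs = P + 2.
Clearing the new market: 52 - 4P = P + 2, so P = 10 and Q = 12.
Expenditure moves from 11×13 = 143 to 10×12 = 120; change = -23.00.

-23.00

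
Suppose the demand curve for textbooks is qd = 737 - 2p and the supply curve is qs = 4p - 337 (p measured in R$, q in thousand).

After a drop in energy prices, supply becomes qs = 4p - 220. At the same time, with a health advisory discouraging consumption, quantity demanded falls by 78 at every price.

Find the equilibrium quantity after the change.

366

Solve the original market: 737 - 2p = 4p - 337, hence p = 179 and q = 379.
The shock moves the curves to qd = 659 - 2p and qs = 4p - 220.
New equilibrium: 659 - 2p = 4p - 220 ⇒ 879 = 6p ⇒ p = 146.5, q = 366.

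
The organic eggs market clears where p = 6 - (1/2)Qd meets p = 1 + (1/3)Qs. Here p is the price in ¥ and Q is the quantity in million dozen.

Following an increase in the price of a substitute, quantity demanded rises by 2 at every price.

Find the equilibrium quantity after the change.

Original equilibrium: 12 - 2p = 3p - 3 gives 15 = 5p, so p = 3 and Q = 6.
After the shift, demand is Qd = 14 - 2p and supply is Qs = 3p - 3.
Setting them equal: 14 - 2p = 3p - 3 → 17 = 5p, so p = 3.4 and Q = 7.2.

7.2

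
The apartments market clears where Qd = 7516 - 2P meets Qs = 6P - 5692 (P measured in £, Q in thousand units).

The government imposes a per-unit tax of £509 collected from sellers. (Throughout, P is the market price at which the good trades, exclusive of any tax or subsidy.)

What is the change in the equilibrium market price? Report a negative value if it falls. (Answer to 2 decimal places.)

+381.75

Initially, 7516 - 2P = 6P - 5692, so 13208 = 8P and P = 1651, Q = 4214.
Since sellers keep the price net of the tax, the effective supply curve becomes Qs = 6P - 8746.
Equate the new curves: 7516 - 2P = 6P - 8746, giving 16262 = 8P, P = 2032.75, Q = 3450.5.
ΔP = 2032.75 − 1651 = +381.75.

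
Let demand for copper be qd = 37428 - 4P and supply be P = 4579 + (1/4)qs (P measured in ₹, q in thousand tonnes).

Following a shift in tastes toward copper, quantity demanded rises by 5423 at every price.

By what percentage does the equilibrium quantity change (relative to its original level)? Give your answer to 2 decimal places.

+28.37

Before the shock: 37428 - 4P = 4P - 18316 ⇒ 55744 = 8P ⇒ P = 6968, q = 9556.
With the change applied: demand qd = 42851 - 4P, supply qs = 4P - 18316.
New equilibrium: 42851 - 4P = 4P - 18316 ⇒ 61167 = 8P ⇒ P = 7645.875, q = 12267.5.
%Δq = (12267.5 − 9556) / 9556 × 100 = +28.37%.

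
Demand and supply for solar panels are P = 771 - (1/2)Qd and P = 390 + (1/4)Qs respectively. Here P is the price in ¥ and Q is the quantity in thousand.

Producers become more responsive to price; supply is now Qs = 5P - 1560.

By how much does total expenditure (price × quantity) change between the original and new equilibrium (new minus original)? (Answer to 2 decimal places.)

Solve the original market: 1542 - 2P = 4P - 1560, hence P = 517 and Q = 508.
After the shift, demand is Qd = 1542 - 2P and supply is Qs = 5P - 1560.
Clearing the new market: 1542 - 2P = 5P - 1560, so P = 3102/7 ≈ 443.1429 and Q = 4590/7 ≈ 655.7143.
Expenditure moves from 517×508 = 262636 to 443.1429×655.7143 = 290575.1020; change = +27939.10.

+27939.10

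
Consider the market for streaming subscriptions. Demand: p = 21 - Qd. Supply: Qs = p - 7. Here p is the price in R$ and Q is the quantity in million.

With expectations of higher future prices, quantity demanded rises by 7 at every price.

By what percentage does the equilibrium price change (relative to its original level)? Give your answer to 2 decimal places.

Before the shock: 21 - p = p - 7 ⇒ 28 = 2p ⇒ p = 14, Q = 7.
After the shift, demand is Qd = 28 - p and supply is Qs = p - 7.
Clearing the new market: 28 - p = p - 7, so p = 17.5 and Q = 10.5.
%Δp = (17.5 − 14) / 14 × 100 = +25.00%.

+25.00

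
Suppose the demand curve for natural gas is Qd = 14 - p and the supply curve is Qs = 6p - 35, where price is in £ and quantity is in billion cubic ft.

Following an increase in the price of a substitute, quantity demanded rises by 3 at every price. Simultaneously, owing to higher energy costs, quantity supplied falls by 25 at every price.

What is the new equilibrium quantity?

6

Before the shock: 14 - p = 6p - 35 ⇒ 49 = 7p ⇒ p = 7, Q = 7.
After the shift, demand is Qd = 17 - p and supply is Qs = 6p - 60.
Setting them equal: 17 - p = 6p - 60 → 77 = 7p, so p = 11 and Q = 6.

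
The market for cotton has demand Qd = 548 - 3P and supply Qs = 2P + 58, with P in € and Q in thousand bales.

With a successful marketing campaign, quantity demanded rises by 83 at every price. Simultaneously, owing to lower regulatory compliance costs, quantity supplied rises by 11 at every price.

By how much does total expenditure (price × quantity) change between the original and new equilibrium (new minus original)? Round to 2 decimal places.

Solve the original market: 548 - 3P = 2P + 58, hence P = 98 and Q = 254.
After the shift, demand is Qd = 631 - 3P and supply is Qs = 2P + 69.
Clearing the new market: 631 - 3P = 2P + 69, so P = 112.4 and Q = 293.8.
Expenditure moves from 98×254 = 24892 to 112.4×293.8 = 33023.12; change = +8131.12.

+8131.12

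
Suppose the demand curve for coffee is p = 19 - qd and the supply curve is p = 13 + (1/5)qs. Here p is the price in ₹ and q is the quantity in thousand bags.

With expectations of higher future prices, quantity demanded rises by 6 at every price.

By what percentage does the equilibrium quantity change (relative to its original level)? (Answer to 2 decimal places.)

Initially, 19 - p = 5p - 65, so 84 = 6p and p = 14, q = 5.
With the change applied: demand qd = 25 - p, supply qs = 5p - 65.
Equate the new curves: 25 - p = 5p - 65, giving 90 = 6p, p = 15, q = 10.
%Δq = (10 − 5) / 5 × 100 = +100.00%.

+100.00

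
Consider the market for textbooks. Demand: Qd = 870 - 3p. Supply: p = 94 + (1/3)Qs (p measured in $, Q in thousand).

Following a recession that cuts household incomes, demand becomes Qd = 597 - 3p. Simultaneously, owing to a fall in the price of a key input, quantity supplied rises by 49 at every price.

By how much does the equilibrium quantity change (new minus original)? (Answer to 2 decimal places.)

Initially, 870 - 3p = 3p - 282, so 1152 = 6p and p = 192, Q = 294.
With the change applied: demand Qd = 597 - 3p, supply Qs = 3p - 233.
Equate the new curves: 597 - 3p = 3p - 233, giving 830 = 6p, p = 415/3 ≈ 138.3333, Q = 182.
ΔQ = 182 − 294 = -112.00.

-112.00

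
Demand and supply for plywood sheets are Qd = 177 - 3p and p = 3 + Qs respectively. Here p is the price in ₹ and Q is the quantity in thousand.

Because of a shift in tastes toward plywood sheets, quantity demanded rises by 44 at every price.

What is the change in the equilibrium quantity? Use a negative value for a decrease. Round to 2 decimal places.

+11.00

Initially, 177 - 3p = p - 3, so 180 = 4p and p = 45, Q = 42.
With the change applied: demand Qd = 221 - 3p, supply Qs = p - 3.
New equilibrium: 221 - 3p = p - 3 ⇒ 224 = 4p ⇒ p = 56, Q = 53.
ΔQ = 53 − 42 = +11.00.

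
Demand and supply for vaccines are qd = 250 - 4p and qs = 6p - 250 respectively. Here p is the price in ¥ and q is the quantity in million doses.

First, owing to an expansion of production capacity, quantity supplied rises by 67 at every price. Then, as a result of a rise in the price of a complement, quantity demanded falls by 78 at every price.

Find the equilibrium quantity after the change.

30

Solve the original market: 250 - 4p = 6p - 250, hence p = 50 and q = 50.
The shock moves the curves to qd = 172 - 4p and qs = 6p - 183.
Equate the new curves: 172 - 4p = 6p - 183, giving 355 = 10p, p = 35.5, q = 30.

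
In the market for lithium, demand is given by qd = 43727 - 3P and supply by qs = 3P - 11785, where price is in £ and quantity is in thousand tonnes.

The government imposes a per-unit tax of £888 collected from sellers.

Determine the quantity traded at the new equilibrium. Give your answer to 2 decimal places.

Before the shock: 43727 - 3P = 3P - 11785 ⇒ 55512 = 6P ⇒ P = 9252, q = 15971.
Since sellers keep the price net of the tax, the effective supply curve becomes qs = 3P - 14449.
Equate the new curves: 43727 - 3P = 3P - 14449, giving 58176 = 6P, P = 9696, q = 14639.

14639.00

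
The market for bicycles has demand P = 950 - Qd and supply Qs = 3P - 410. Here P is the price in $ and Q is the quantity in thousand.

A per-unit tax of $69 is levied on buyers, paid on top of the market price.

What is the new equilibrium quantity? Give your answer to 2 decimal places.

558.25

Solve the original market: 950 - P = 3P - 410, hence P = 340 and Q = 610.
Since buyers pay the price plus the tax, the effective demand curve becomes Qd = 881 - P.
New equilibrium: 881 - P = 3P - 410 ⇒ 1291 = 4P ⇒ P = 322.75, Q = 558.25.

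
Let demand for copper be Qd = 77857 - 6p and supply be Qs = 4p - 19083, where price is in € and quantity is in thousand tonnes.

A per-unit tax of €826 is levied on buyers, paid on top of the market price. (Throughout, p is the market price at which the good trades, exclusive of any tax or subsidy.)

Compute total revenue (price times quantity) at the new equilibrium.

Solve the original market: 77857 - 6p = 4p - 19083, hence p = 9694 and Q = 19693.
Since buyers pay the price plus the tax, the effective demand curve becomes Qd = 72901 - 6p.
Equate the new curves: 72901 - 6p = 4p - 19083, giving 91984 = 10p, p = 9198.4, Q = 17710.6.
New expenditure = 9198.4 × 17710.6 = 162909183.04.

162909183.04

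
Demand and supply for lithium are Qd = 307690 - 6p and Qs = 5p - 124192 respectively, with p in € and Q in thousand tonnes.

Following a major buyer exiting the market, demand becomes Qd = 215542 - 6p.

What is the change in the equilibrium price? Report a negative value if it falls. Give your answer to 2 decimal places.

-8377.09

Solve the original market: 307690 - 6p = 5p - 124192, hence p = 39262 and Q = 72118.
The shock moves the curves to Qd = 215542 - 6p and Qs = 5p - 124192.
Clearing the new market: 215542 - 6p = 5p - 124192, so p = 339734/11 ≈ 30884.9091 and Q = 332558/11 ≈ 30232.5455.
Δp = 30884.9091 − 39262 = -8377.09.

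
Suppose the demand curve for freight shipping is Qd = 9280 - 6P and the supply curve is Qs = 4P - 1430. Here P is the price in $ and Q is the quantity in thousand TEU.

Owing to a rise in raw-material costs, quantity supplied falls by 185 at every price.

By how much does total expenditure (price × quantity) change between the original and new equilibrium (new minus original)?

Initially, 9280 - 6P = 4P - 1430, so 10710 = 10P and P = 1071, Q = 2854.
The new curves are Qd = 9280 - 6P (demand) and Qs = 4P - 1615 (supply).
Equate the new curves: 9280 - 6P = 4P - 1615, giving 10895 = 10P, P = 1089.5, Q = 2743.
Expenditure moves from 1071×2854 = 3056634 to 1089.5×2743 = 2988498.5; change = -68135.5.

-68135.5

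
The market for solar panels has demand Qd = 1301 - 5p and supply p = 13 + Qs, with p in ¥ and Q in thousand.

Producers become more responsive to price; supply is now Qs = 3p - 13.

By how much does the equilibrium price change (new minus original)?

Solve the original market: 1301 - 5p = p - 13, hence p = 219 and Q = 206.
The shock moves the curves to Qd = 1301 - 5p and Qs = 3p - 13.
New equilibrium: 1301 - 5p = 3p - 13 ⇒ 1314 = 8p ⇒ p = 164.25, Q = 479.75.
Δp = 164.25 − 219 = -54.75.

-54.75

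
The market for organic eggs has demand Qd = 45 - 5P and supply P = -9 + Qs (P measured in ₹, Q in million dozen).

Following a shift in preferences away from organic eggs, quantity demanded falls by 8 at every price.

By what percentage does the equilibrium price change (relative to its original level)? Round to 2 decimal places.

Solve the original market: 45 - 5P = P + 9, hence P = 6 and Q = 15.
With the change applied: demand Qd = 37 - 5P, supply Qs = P + 9.
Clearing the new market: 37 - 5P = P + 9, so P = 14/3 ≈ 4.6667 and Q = 41/3 ≈ 13.6667.
%ΔP = (4.6667 − 6) / 6 × 100 = -22.22%.

-22.22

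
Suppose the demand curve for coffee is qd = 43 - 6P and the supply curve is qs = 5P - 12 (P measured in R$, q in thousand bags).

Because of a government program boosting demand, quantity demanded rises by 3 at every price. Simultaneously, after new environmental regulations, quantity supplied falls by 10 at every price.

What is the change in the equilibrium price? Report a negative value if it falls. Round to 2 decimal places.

+1.18

Initially, 43 - 6P = 5P - 12, so 55 = 11P and P = 5, q = 13.
The shock moves the curves to qd = 46 - 6P and qs = 5P - 22.
New equilibrium: 46 - 6P = 5P - 22 ⇒ 68 = 11P ⇒ P = 68/11 ≈ 6.1818, q = 98/11 ≈ 8.9091.
ΔP = 6.1818 − 5 = +1.18.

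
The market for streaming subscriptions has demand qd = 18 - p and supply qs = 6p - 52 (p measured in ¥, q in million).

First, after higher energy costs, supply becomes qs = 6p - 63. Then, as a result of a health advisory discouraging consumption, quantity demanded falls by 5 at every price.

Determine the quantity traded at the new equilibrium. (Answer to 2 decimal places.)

Initially, 18 - p = 6p - 52, so 70 = 7p and p = 10, q = 8.
After the shift, demand is qd = 13 - p and supply is qs = 6p - 63.
Setting them equal: 13 - p = 6p - 63 → 76 = 7p, so p = 76/7 ≈ 10.8571 and q = 15/7 ≈ 2.1429.

2.14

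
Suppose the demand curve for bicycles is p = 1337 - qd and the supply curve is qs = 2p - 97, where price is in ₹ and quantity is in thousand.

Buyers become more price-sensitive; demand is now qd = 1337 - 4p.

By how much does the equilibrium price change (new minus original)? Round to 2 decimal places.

-239.00

Initially, 1337 - p = 2p - 97, so 1434 = 3p and p = 478, q = 859.
The new curves are qd = 1337 - 4p (demand) and qs = 2p - 97 (supply).
Clearing the new market: 1337 - 4p = 2p - 97, so p = 239 and q = 381.
Δp = 239 − 478 = -239.00.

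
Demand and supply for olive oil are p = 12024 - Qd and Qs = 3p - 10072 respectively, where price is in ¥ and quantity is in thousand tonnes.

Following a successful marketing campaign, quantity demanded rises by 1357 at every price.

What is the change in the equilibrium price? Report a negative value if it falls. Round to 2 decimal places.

Initially, 12024 - p = 3p - 10072, so 22096 = 4p and p = 5524, Q = 6500.
The shock moves the curves to Qd = 13381 - p and Qs = 3p - 10072.
Setting them equal: 13381 - p = 3p - 10072 → 23453 = 4p, so p = 5863.25 and Q = 7517.75.
Δp = 5863.25 − 5524 = +339.25.

+339.25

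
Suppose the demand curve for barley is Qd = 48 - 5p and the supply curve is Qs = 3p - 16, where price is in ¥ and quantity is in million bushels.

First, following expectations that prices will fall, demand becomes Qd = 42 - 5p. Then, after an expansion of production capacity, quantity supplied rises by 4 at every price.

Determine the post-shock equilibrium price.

6.75

Initially, 48 - 5p = 3p - 16, so 64 = 8p and p = 8, Q = 8.
The new curves are Qd = 42 - 5p (demand) and Qs = 3p - 12 (supply).
Setting them equal: 42 - 5p = 3p - 12 → 54 = 8p, so p = 6.75 and Q = 8.25.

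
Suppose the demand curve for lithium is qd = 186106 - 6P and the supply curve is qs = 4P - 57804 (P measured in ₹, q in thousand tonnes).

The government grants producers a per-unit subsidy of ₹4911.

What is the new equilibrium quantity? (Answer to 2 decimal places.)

Original equilibrium: 186106 - 6P = 4P - 57804 gives 243910 = 10P, so P = 24391 and q = 39760.
Since sellers receive the price plus the subsidy, the effective supply curve becomes qs = 4P - 38160.
Clearing the new market: 186106 - 6P = 4P - 38160, so P = 22426.6 and q = 51546.4.

51546.40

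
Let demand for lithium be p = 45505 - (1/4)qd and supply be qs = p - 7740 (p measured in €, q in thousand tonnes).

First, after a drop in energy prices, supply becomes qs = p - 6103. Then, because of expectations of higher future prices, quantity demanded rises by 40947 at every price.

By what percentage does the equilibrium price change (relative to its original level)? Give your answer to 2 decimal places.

Initially, 182020 - 4p = p - 7740, so 189760 = 5p and p = 37952, q = 30212.
The shock moves the curves to qd = 222967 - 4p and qs = p - 6103.
New equilibrium: 222967 - 4p = p - 6103 ⇒ 229070 = 5p ⇒ p = 45814, q = 39711.
%Δp = (45814 − 37952) / 37952 × 100 = +20.72%.

+20.72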